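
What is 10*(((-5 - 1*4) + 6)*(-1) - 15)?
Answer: -120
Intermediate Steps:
10*(((-5 - 1*4) + 6)*(-1) - 15) = 10*(((-5 - 4) + 6)*(-1) - 15) = 10*((-9 + 6)*(-1) - 15) = 10*(-3*(-1) - 15) = 10*(3 - 15) = 10*(-12) = -120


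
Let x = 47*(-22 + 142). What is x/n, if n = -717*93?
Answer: -1880/22227 ≈ -0.084582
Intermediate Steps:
x = 5640 (x = 47*120 = 5640)
n = -66681
x/n = 5640/(-66681) = 5640*(-1/66681) = -1880/22227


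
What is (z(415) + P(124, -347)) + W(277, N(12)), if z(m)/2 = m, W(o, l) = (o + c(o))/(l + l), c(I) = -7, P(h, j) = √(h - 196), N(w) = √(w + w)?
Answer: 830 + 45*√6/4 + 6*I*√2 ≈ 857.56 + 8.4853*I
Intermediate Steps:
N(w) = √2*√w (N(w) = √(2*w) = √2*√w)
P(h, j) = √(-196 + h)
W(o, l) = (-7 + o)/(2*l) (W(o, l) = (o - 7)/(l + l) = (-7 + o)/((2*l)) = (-7 + o)*(1/(2*l)) = (-7 + o)/(2*l))
z(m) = 2*m
(z(415) + P(124, -347)) + W(277, N(12)) = (2*415 + √(-196 + 124)) + (-7 + 277)/(2*((√2*√12))) = (830 + √(-72)) + (½)*270/(√2*(2*√3)) = (830 + 6*I*√2) + (½)*270/(2*√6) = (830 + 6*I*√2) + (½)*(√6/12)*270 = (830 + 6*I*√2) + 45*√6/4 = 830 + 45*√6/4 + 6*I*√2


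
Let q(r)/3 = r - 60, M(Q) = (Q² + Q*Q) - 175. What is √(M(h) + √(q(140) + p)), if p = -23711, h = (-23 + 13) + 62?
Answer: √(5233 + 7*I*√479) ≈ 72.347 + 1.059*I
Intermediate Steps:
h = 52 (h = -10 + 62 = 52)
M(Q) = -175 + 2*Q² (M(Q) = (Q² + Q²) - 175 = 2*Q² - 175 = -175 + 2*Q²)
q(r) = -180 + 3*r (q(r) = 3*(r - 60) = 3*(-60 + r) = -180 + 3*r)
√(M(h) + √(q(140) + p)) = √((-175 + 2*52²) + √((-180 + 3*140) - 23711)) = √((-175 + 2*2704) + √((-180 + 420) - 23711)) = √((-175 + 5408) + √(240 - 23711)) = √(5233 + √(-23471)) = √(5233 + 7*I*√479)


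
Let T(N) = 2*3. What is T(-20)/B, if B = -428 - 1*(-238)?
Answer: -3/95 ≈ -0.031579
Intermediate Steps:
T(N) = 6
B = -190 (B = -428 + 238 = -190)
T(-20)/B = 6/(-190) = 6*(-1/190) = -3/95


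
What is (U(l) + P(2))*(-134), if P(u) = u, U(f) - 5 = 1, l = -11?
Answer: -1072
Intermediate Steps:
U(f) = 6 (U(f) = 5 + 1 = 6)
(U(l) + P(2))*(-134) = (6 + 2)*(-134) = 8*(-134) = -1072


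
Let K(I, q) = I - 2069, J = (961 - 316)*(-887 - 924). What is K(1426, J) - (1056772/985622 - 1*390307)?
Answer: 192030177118/492811 ≈ 3.8966e+5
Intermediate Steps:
J = -1168095 (J = 645*(-1811) = -1168095)
K(I, q) = -2069 + I
K(1426, J) - (1056772/985622 - 1*390307) = (-2069 + 1426) - (1056772/985622 - 1*390307) = -643 - (1056772*(1/985622) - 390307) = -643 - (528386/492811 - 390307) = -643 - 1*(-192347054591/492811) = -643 + 192347054591/492811 = 192030177118/492811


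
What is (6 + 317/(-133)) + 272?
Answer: 36657/133 ≈ 275.62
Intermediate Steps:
(6 + 317/(-133)) + 272 = (6 + 317*(-1/133)) + 272 = (6 - 317/133) + 272 = 481/133 + 272 = 36657/133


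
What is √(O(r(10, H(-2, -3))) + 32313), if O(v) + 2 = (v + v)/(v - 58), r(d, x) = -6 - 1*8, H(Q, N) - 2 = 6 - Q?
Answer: √1163210/6 ≈ 179.75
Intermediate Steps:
H(Q, N) = 8 - Q (H(Q, N) = 2 + (6 - Q) = 8 - Q)
r(d, x) = -14 (r(d, x) = -6 - 8 = -14)
O(v) = -2 + 2*v/(-58 + v) (O(v) = -2 + (v + v)/(v - 58) = -2 + (2*v)/(-58 + v) = -2 + 2*v/(-58 + v))
√(O(r(10, H(-2, -3))) + 32313) = √(116/(-58 - 14) + 32313) = √(116/(-72) + 32313) = √(116*(-1/72) + 32313) = √(-29/18 + 32313) = √(581605/18) = √1163210/6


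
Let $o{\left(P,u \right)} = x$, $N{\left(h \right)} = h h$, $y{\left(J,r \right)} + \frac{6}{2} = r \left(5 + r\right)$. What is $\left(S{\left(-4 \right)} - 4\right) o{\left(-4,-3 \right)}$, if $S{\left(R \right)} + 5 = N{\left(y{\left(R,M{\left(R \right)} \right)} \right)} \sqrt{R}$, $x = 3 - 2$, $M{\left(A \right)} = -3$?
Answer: $-9 + 162 i \approx -9.0 + 162.0 i$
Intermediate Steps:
$y{\left(J,r \right)} = -3 + r \left(5 + r\right)$
$N{\left(h \right)} = h^{2}$
$x = 1$
$o{\left(P,u \right)} = 1$
$S{\left(R \right)} = -5 + 81 \sqrt{R}$ ($S{\left(R \right)} = -5 + \left(-3 + \left(-3\right)^{2} + 5 \left(-3\right)\right)^{2} \sqrt{R} = -5 + \left(-3 + 9 - 15\right)^{2} \sqrt{R} = -5 + \left(-9\right)^{2} \sqrt{R} = -5 + 81 \sqrt{R}$)
$\left(S{\left(-4 \right)} - 4\right) o{\left(-4,-3 \right)} = \left(\left(-5 + 81 \sqrt{-4}\right) - 4\right) 1 = \left(\left(-5 + 81 \cdot 2 i\right) - 4\right) 1 = \left(\left(-5 + 162 i\right) - 4\right) 1 = \left(-9 + 162 i\right) 1 = -9 + 162 i$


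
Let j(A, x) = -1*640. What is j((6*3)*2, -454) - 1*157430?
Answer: -158070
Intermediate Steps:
j(A, x) = -640
j((6*3)*2, -454) - 1*157430 = -640 - 1*157430 = -640 - 157430 = -158070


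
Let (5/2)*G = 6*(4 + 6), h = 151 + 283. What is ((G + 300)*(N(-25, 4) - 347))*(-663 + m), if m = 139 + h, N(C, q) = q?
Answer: 10001880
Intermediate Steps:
h = 434
G = 24 (G = 2*(6*(4 + 6))/5 = 2*(6*10)/5 = (⅖)*60 = 24)
m = 573 (m = 139 + 434 = 573)
((G + 300)*(N(-25, 4) - 347))*(-663 + m) = ((24 + 300)*(4 - 347))*(-663 + 573) = (324*(-343))*(-90) = -111132*(-90) = 10001880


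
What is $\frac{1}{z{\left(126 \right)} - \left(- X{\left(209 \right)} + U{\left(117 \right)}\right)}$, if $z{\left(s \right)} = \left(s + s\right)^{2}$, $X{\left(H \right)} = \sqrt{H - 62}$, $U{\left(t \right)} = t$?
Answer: $\frac{21129}{1339303874} - \frac{7 \sqrt{3}}{4017911622} \approx 1.5773 \cdot 10^{-5}$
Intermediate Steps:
$X{\left(H \right)} = \sqrt{-62 + H}$
$z{\left(s \right)} = 4 s^{2}$ ($z{\left(s \right)} = \left(2 s\right)^{2} = 4 s^{2}$)
$\frac{1}{z{\left(126 \right)} - \left(- X{\left(209 \right)} + U{\left(117 \right)}\right)} = \frac{1}{4 \cdot 126^{2} + \left(\sqrt{-62 + 209} - 117\right)} = \frac{1}{4 \cdot 15876 - \left(117 - \sqrt{147}\right)} = \frac{1}{63504 - \left(117 - 7 \sqrt{3}\right)} = \frac{1}{63387 + 7 \sqrt{3}}$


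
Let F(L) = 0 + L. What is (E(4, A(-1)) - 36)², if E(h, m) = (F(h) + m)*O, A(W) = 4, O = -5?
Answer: 5776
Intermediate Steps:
F(L) = L
E(h, m) = -5*h - 5*m (E(h, m) = (h + m)*(-5) = -5*h - 5*m)
(E(4, A(-1)) - 36)² = ((-5*4 - 5*4) - 36)² = ((-20 - 20) - 36)² = (-40 - 36)² = (-76)² = 5776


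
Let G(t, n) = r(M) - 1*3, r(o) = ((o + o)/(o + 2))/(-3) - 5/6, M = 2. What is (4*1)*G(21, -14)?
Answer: -50/3 ≈ -16.667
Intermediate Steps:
r(o) = -⅚ - 2*o/(3*(2 + o)) (r(o) = ((2*o)/(2 + o))*(-⅓) - 5*⅙ = (2*o/(2 + o))*(-⅓) - ⅚ = -2*o/(3*(2 + o)) - ⅚ = -⅚ - 2*o/(3*(2 + o)))
G(t, n) = -25/6 (G(t, n) = (-10 - 9*2)/(6*(2 + 2)) - 1*3 = (⅙)*(-10 - 18)/4 - 3 = (⅙)*(¼)*(-28) - 3 = -7/6 - 3 = -25/6)
(4*1)*G(21, -14) = (4*1)*(-25/6) = 4*(-25/6) = -50/3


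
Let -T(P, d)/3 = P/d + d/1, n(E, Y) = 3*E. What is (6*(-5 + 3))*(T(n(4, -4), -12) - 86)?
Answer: 564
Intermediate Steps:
T(P, d) = -3*d - 3*P/d (T(P, d) = -3*(P/d + d/1) = -3*(P/d + d*1) = -3*(P/d + d) = -3*(d + P/d) = -3*d - 3*P/d)
(6*(-5 + 3))*(T(n(4, -4), -12) - 86) = (6*(-5 + 3))*((-3*(-12) - 3*3*4/(-12)) - 86) = (6*(-2))*((36 - 3*12*(-1/12)) - 86) = -12*((36 + 3) - 86) = -12*(39 - 86) = -12*(-47) = 564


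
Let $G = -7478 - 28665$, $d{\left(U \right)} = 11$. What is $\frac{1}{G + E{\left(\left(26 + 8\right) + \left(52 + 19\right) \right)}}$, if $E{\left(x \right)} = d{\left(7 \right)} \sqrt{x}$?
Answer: $- \frac{36143}{1306303744} - \frac{11 \sqrt{105}}{1306303744} \approx -2.7754 \cdot 10^{-5}$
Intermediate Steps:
$E{\left(x \right)} = 11 \sqrt{x}$
$G = -36143$ ($G = -7478 - 28665 = -36143$)
$\frac{1}{G + E{\left(\left(26 + 8\right) + \left(52 + 19\right) \right)}} = \frac{1}{-36143 + 11 \sqrt{\left(26 + 8\right) + \left(52 + 19\right)}} = \frac{1}{-36143 + 11 \sqrt{34 + 71}} = \frac{1}{-36143 + 11 \sqrt{105}}$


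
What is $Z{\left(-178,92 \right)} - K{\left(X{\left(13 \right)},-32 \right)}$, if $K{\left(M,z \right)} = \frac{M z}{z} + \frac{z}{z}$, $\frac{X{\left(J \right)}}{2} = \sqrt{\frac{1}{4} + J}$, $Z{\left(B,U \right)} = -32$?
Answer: $-33 - \sqrt{53} \approx -40.28$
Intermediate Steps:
$X{\left(J \right)} = 2 \sqrt{\frac{1}{4} + J}$
$K{\left(M,z \right)} = 1 + M$ ($K{\left(M,z \right)} = M + 1 = 1 + M$)
$Z{\left(-178,92 \right)} - K{\left(X{\left(13 \right)},-32 \right)} = -32 - \left(1 + \sqrt{1 + 4 \cdot 13}\right) = -32 - \left(1 + \sqrt{1 + 52}\right) = -32 - \left(1 + \sqrt{53}\right) = -33 - \sqrt{53}$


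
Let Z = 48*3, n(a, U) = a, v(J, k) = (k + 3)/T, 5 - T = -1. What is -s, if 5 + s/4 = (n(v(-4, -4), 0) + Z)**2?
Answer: -744589/9 ≈ -82732.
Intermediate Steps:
T = 6 (T = 5 - 1*(-1) = 5 + 1 = 6)
v(J, k) = 1/2 + k/6 (v(J, k) = (k + 3)/6 = (3 + k)*(1/6) = 1/2 + k/6)
Z = 144
s = 744589/9 (s = -20 + 4*((1/2 + (1/6)*(-4)) + 144)**2 = -20 + 4*((1/2 - 2/3) + 144)**2 = -20 + 4*(-1/6 + 144)**2 = -20 + 4*(863/6)**2 = -20 + 4*(744769/36) = -20 + 744769/9 = 744589/9 ≈ 82732.)
-s = -1*744589/9 = -744589/9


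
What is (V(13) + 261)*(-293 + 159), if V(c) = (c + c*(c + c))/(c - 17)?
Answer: -46431/2 ≈ -23216.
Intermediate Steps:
V(c) = (c + 2*c²)/(-17 + c) (V(c) = (c + c*(2*c))/(-17 + c) = (c + 2*c²)/(-17 + c))
(V(13) + 261)*(-293 + 159) = (13*(1 + 2*13)/(-17 + 13) + 261)*(-293 + 159) = (13*(1 + 26)/(-4) + 261)*(-134) = (13*(-¼)*27 + 261)*(-134) = (-351/4 + 261)*(-134) = (693/4)*(-134) = -46431/2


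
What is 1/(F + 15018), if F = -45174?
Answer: -1/30156 ≈ -3.3161e-5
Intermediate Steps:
1/(F + 15018) = 1/(-45174 + 15018) = 1/(-30156) = -1/30156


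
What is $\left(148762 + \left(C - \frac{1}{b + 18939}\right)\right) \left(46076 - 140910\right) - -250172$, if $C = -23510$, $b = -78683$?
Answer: $- \frac{354816568983929}{29872} \approx -1.1878 \cdot 10^{10}$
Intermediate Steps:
$\left(148762 + \left(C - \frac{1}{b + 18939}\right)\right) \left(46076 - 140910\right) - -250172 = \left(148762 - \left(23510 + \frac{1}{-78683 + 18939}\right)\right) \left(46076 - 140910\right) - -250172 = \left(148762 - \frac{1404581439}{59744}\right) \left(-94834\right) + 250172 = \frac{7483055489}{59744} \left(-94834\right) + 250172 = - \frac{354824042121913}{29872} + 250172 = - \frac{354816568983929}{29872}$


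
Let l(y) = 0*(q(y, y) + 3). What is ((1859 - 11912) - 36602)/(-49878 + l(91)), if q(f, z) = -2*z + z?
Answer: 46655/49878 ≈ 0.93538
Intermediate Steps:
q(f, z) = -z
l(y) = 0 (l(y) = 0*(-y + 3) = 0*(3 - y) = 0)
((1859 - 11912) - 36602)/(-49878 + l(91)) = ((1859 - 11912) - 36602)/(-49878 + 0) = (-10053 - 36602)/(-49878) = -46655*(-1/49878) = 46655/49878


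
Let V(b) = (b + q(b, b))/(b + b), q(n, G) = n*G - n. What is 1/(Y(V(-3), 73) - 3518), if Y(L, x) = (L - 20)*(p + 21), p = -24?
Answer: -2/6907 ≈ -0.00028956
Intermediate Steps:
q(n, G) = -n + G*n (q(n, G) = G*n - n = -n + G*n)
V(b) = (b + b*(-1 + b))/(2*b) (V(b) = (b + b*(-1 + b))/(b + b) = (b + b*(-1 + b))/((2*b)) = (b + b*(-1 + b))*(1/(2*b)) = (b + b*(-1 + b))/(2*b))
Y(L, x) = 60 - 3*L (Y(L, x) = (L - 20)*(-24 + 21) = (-20 + L)*(-3) = 60 - 3*L)
1/(Y(V(-3), 73) - 3518) = 1/((60 - 3*(-3)/2) - 3518) = 1/((60 - 3*(-3/2)) - 3518) = 1/((60 + 9/2) - 3518) = 1/(129/2 - 3518) = 1/(-6907/2) = -2/6907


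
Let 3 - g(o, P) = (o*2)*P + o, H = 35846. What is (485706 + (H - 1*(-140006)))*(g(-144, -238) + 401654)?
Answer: 220468834406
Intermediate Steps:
g(o, P) = 3 - o - 2*P*o (g(o, P) = 3 - ((o*2)*P + o) = 3 - ((2*o)*P + o) = 3 - (2*P*o + o) = 3 - (o + 2*P*o) = 3 + (-o - 2*P*o) = 3 - o - 2*P*o)
(485706 + (H - 1*(-140006)))*(g(-144, -238) + 401654) = (485706 + (35846 - 1*(-140006)))*((3 - 1*(-144) - 2*(-238)*(-144)) + 401654) = (485706 + (35846 + 140006))*((3 + 144 - 68544) + 401654) = (485706 + 175852)*(-68397 + 401654) = 661558*333257 = 220468834406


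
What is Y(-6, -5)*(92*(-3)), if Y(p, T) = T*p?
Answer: -8280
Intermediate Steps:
Y(-6, -5)*(92*(-3)) = (-5*(-6))*(92*(-3)) = 30*(-276) = -8280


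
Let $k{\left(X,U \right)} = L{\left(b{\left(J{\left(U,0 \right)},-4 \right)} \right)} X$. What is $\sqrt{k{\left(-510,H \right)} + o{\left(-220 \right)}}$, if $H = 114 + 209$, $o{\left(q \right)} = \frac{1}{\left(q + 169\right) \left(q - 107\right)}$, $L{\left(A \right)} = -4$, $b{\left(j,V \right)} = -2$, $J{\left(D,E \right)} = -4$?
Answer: $\frac{\sqrt{63041063093}}{5559} \approx 45.166$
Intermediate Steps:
$o{\left(q \right)} = \frac{1}{\left(-107 + q\right) \left(169 + q\right)}$ ($o{\left(q \right)} = \frac{1}{\left(169 + q\right) \left(-107 + q\right)} = \frac{1}{\left(-107 + q\right) \left(169 + q\right)}$)
$H = 323$
$k{\left(X,U \right)} = - 4 X$
$\sqrt{k{\left(-510,H \right)} + o{\left(-220 \right)}} = \sqrt{\left(-4\right) \left(-510\right) + \frac{1}{-18083 + \left(-220\right)^{2} + 62 \left(-220\right)}} = \sqrt{2040 + \frac{1}{-18083 + 48400 - 13640}} = \sqrt{2040 + \frac{1}{16677}} = \sqrt{\frac{34021081}{16677}} = \frac{\sqrt{63041063093}}{5559}$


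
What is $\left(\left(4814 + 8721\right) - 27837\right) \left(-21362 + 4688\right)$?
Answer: $238471548$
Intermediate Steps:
$\left(\left(4814 + 8721\right) - 27837\right) \left(-21362 + 4688\right) = \left(13535 - 27837\right) \left(-16674\right) = \left(-14302\right) \left(-16674\right) = 238471548$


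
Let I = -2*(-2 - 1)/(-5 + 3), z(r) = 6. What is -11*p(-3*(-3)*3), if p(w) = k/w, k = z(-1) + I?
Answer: -11/9 ≈ -1.2222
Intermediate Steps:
I = -3 (I = -2/((-2/(-3))) = -2/((-2*(-1/3))) = -2/2/3 = -2*3/2 = -3)
k = 3 (k = 6 - 3 = 3)
p(w) = 3/w
-11*p(-3*(-3)*3) = -33/(-3*(-3)*3) = -33/(9*3) = -33/27 = -11*1/9 = -11/9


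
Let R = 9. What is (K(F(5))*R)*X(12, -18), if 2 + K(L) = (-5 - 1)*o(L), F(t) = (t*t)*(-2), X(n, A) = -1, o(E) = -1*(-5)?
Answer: 288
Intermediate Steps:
o(E) = 5
F(t) = -2*t**2 (F(t) = t**2*(-2) = -2*t**2)
K(L) = -32 (K(L) = -2 + (-5 - 1)*5 = -2 - 6*5 = -2 - 30 = -32)
(K(F(5))*R)*X(12, -18) = -32*9*(-1) = -288*(-1) = 288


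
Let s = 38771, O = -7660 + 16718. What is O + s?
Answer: 47829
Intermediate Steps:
O = 9058
O + s = 9058 + 38771 = 47829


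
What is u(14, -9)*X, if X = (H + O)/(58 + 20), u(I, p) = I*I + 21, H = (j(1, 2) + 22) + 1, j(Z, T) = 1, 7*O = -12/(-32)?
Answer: 13919/208 ≈ 66.918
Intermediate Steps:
O = 3/56 (O = (-12/(-32))/7 = (-12*(-1/32))/7 = (⅐)*(3/8) = 3/56 ≈ 0.053571)
H = 24 (H = (1 + 22) + 1 = 23 + 1 = 24)
u(I, p) = 21 + I² (u(I, p) = I² + 21 = 21 + I²)
X = 449/1456 (X = (24 + 3/56)/(58 + 20) = (1347/56)/78 = (1347/56)*(1/78) = 449/1456 ≈ 0.30838)
u(14, -9)*X = (21 + 14²)*(449/1456) = (21 + 196)*(449/1456) = 217*(449/1456) = 13919/208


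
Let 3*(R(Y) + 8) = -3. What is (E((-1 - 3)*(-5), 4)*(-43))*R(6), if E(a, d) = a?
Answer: 7740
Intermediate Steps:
R(Y) = -9 (R(Y) = -8 + (⅓)*(-3) = -8 - 1 = -9)
(E((-1 - 3)*(-5), 4)*(-43))*R(6) = (((-1 - 3)*(-5))*(-43))*(-9) = (-4*(-5)*(-43))*(-9) = (20*(-43))*(-9) = -860*(-9) = 7740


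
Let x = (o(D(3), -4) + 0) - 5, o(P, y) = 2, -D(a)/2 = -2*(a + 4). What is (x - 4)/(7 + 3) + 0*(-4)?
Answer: -7/10 ≈ -0.70000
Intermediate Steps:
D(a) = 16 + 4*a (D(a) = -(-4)*(a + 4) = -(-4)*(4 + a) = -2*(-8 - 2*a) = 16 + 4*a)
x = -3 (x = (2 + 0) - 5 = 2 - 5 = -3)
(x - 4)/(7 + 3) + 0*(-4) = (-3 - 4)/(7 + 3) + 0*(-4) = -7/10 + 0 = -7/10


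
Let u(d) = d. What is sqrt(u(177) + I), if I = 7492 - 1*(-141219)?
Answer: 2*sqrt(37222) ≈ 385.86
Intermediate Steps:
I = 148711 (I = 7492 + 141219 = 148711)
sqrt(u(177) + I) = sqrt(177 + 148711) = sqrt(148888) = 2*sqrt(37222)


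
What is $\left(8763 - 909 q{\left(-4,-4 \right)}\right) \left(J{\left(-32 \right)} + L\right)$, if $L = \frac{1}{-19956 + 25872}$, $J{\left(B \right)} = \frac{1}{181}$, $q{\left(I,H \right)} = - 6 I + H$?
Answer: $- \frac{19138483}{356932} \approx -53.619$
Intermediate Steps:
$q{\left(I,H \right)} = H - 6 I$
$J{\left(B \right)} = \frac{1}{181}$
$L = \frac{1}{5916} \approx 0.00016903$
$\left(8763 - 909 q{\left(-4,-4 \right)}\right) \left(J{\left(-32 \right)} + L\right) = \left(8763 - 909 \left(-4 - -24\right)\right) \left(\frac{1}{181} + \frac{1}{5916}\right) = \left(8763 - 909 \left(-4 + 24\right)\right) \frac{6097}{1070796} = \left(8763 - 18180\right) \frac{6097}{1070796} = \left(-9417\right) \frac{6097}{1070796} = - \frac{19138483}{356932}$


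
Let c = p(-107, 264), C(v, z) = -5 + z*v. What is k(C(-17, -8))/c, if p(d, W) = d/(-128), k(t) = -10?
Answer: -1280/107 ≈ -11.963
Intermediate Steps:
C(v, z) = -5 + v*z
p(d, W) = -d/128 (p(d, W) = d*(-1/128) = -d/128)
c = 107/128 (c = -1/128*(-107) = 107/128 ≈ 0.83594)
k(C(-17, -8))/c = -10/107/128 = -10*128/107 = -1280/107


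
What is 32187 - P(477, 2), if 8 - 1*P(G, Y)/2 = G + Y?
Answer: 33129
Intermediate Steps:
P(G, Y) = 16 - 2*G - 2*Y (P(G, Y) = 16 - 2*(G + Y) = 16 + (-2*G - 2*Y) = 16 - 2*G - 2*Y)
32187 - P(477, 2) = 32187 - (16 - 2*477 - 2*2) = 32187 - (16 - 954 - 4) = 32187 - 1*(-942) = 32187 + 942 = 33129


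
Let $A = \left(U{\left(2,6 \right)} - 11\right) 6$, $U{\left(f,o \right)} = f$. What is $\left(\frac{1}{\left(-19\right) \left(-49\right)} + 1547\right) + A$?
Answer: $\frac{1389984}{931} \approx 1493.0$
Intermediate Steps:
$A = -54$ ($A = \left(2 - 11\right) 6 = \left(-9\right) 6 = -54$)
$\left(\frac{1}{\left(-19\right) \left(-49\right)} + 1547\right) + A = \left(\frac{1}{\left(-19\right) \left(-49\right)} + 1547\right) - 54 = \left(\frac{1}{931} + 1547\right) - 54 = \frac{1440258}{931} - 54 = \frac{1389984}{931}$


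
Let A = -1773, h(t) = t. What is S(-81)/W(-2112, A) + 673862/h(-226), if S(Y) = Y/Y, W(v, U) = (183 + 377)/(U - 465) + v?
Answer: -796372933495/267087704 ≈ -2981.7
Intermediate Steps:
W(v, U) = v + 560/(-465 + U) (W(v, U) = 560/(-465 + U) + v = v + 560/(-465 + U))
S(Y) = 1
S(-81)/W(-2112, A) + 673862/h(-226) = 1/((560 - 465*(-2112) - 1773*(-2112))/(-465 - 1773)) + 673862/(-226) = 1/((560 + 982080 + 3744576)/(-2238)) + 673862*(-1/226) = 1/(-1/2238*4727216) - 336931/113 = 1/(-2363608/1119) - 336931/113 = 1*(-1119/2363608) - 336931/113 = -1119/2363608 - 336931/113 = -796372933495/267087704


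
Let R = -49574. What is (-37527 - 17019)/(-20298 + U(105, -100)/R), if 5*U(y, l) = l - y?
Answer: 2704063404/1006253011 ≈ 2.6873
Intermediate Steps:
U(y, l) = -y/5 + l/5 (U(y, l) = (l - y)/5 = -y/5 + l/5)
(-37527 - 17019)/(-20298 + U(105, -100)/R) = (-37527 - 17019)/(-20298 + (-⅕*105 + (⅕)*(-100))/(-49574)) = -54546/(-20298 + (-21 - 20)*(-1/49574)) = -54546/(-20298 - 41*(-1/49574)) = -54546/(-20298 + 41/49574) = -54546/(-1006253011/49574) = -54546*(-49574/1006253011) = 2704063404/1006253011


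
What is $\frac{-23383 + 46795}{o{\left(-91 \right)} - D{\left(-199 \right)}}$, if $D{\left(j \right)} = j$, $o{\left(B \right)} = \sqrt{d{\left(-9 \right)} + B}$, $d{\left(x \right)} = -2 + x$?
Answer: $\frac{4658988}{39703} - \frac{23412 i \sqrt{102}}{39703} \approx 117.35 - 5.9555 i$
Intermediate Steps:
$o{\left(B \right)} = \sqrt{-11 + B}$ ($o{\left(B \right)} = \sqrt{\left(-2 - 9\right) + B} = \sqrt{-11 + B}$)
$\frac{-23383 + 46795}{o{\left(-91 \right)} - D{\left(-199 \right)}} = \frac{-23383 + 46795}{\sqrt{-11 - 91} - -199} = \frac{23412}{\sqrt{-102} + 199} = \frac{23412}{i \sqrt{102} + 199} = \frac{23412}{199 + i \sqrt{102}}$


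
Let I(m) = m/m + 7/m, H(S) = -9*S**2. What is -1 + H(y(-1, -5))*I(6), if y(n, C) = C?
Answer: -977/2 ≈ -488.50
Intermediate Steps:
I(m) = 1 + 7/m
-1 + H(y(-1, -5))*I(6) = -1 + (-9*(-5)**2)*((7 + 6)/6) = -1 + (-9*25)*((1/6)*13) = -1 - 225*13/6 = -1 - 975/2 = -977/2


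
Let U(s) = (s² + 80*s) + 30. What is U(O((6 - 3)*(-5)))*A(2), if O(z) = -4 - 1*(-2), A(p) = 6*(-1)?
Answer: 756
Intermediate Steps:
A(p) = -6
O(z) = -2 (O(z) = -4 + 2 = -2)
U(s) = 30 + s² + 80*s
U(O((6 - 3)*(-5)))*A(2) = (30 + (-2)² + 80*(-2))*(-6) = (30 + 4 - 160)*(-6) = -126*(-6) = 756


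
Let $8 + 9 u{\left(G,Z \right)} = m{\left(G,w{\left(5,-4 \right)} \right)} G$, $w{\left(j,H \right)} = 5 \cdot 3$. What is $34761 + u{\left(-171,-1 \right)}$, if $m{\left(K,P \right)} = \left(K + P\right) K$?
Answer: $- \frac{4248755}{9} \approx -4.7208 \cdot 10^{5}$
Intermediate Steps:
$w{\left(j,H \right)} = 15$
$m{\left(K,P \right)} = K \left(K + P\right)$
$u{\left(G,Z \right)} = - \frac{8}{9} + \frac{G^{2} \left(15 + G\right)}{9}$ ($u{\left(G,Z \right)} = - \frac{8}{9} + \frac{G \left(G + 15\right) G}{9} = - \frac{8}{9} + \frac{G \left(15 + G\right) G}{9} = - \frac{8}{9} + \frac{G^{2} \left(15 + G\right)}{9}$)
$34761 + u{\left(-171,-1 \right)} = 34761 + \left(- \frac{8}{9} + \frac{\left(-171\right)^{2} \left(15 - 171\right)}{9}\right) = 34761 + \left(- \frac{8}{9} + \frac{1}{9} \cdot 29241 \left(-156\right)\right) = 34761 - \frac{4561604}{9} = - \frac{4248755}{9}$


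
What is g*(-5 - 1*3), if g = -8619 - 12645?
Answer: 170112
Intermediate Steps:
g = -21264
g*(-5 - 1*3) = -21264*(-5 - 1*3) = -21264*(-5 - 3) = -21264*(-8) = 170112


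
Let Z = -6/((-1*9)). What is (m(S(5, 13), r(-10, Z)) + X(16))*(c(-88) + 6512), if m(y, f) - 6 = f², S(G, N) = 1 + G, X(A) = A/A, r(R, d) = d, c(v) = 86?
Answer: 442066/9 ≈ 49118.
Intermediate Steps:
Z = ⅔ (Z = -6/(-9) = -6*(-⅑) = ⅔ ≈ 0.66667)
X(A) = 1
m(y, f) = 6 + f²
(m(S(5, 13), r(-10, Z)) + X(16))*(c(-88) + 6512) = ((6 + (⅔)²) + 1)*(86 + 6512) = ((6 + 4/9) + 1)*6598 = (58/9 + 1)*6598 = (67/9)*6598 = 442066/9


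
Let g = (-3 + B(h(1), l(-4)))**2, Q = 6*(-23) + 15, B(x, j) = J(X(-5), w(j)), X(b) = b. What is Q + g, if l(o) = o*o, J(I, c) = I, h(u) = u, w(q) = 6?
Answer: -59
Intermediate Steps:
l(o) = o**2
B(x, j) = -5
Q = -123 (Q = -138 + 15 = -123)
g = 64 (g = (-3 - 5)**2 = (-8)**2 = 64)
Q + g = -123 + 64 = -59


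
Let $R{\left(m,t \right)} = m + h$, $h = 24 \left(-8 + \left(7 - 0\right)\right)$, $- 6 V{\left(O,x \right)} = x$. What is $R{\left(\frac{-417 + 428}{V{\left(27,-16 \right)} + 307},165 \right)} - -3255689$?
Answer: $\frac{3024512818}{929} \approx 3.2557 \cdot 10^{6}$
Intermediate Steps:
$V{\left(O,x \right)} = - \frac{x}{6}$
$h = -24$ ($h = 24 \left(-8 + \left(7 + 0\right)\right) = 24 \left(-8 + 7\right) = 24 \left(-1\right) = -24$)
$R{\left(m,t \right)} = -24 + m$ ($R{\left(m,t \right)} = m - 24 = -24 + m$)
$R{\left(\frac{-417 + 428}{V{\left(27,-16 \right)} + 307},165 \right)} - -3255689 = \left(-24 + \frac{-417 + 428}{\left(- \frac{1}{6}\right) \left(-16\right) + 307}\right) - -3255689 = \left(-24 + \frac{11}{\frac{8}{3} + 307}\right) + 3255689 = \left(-24 + \frac{11}{\frac{929}{3}}\right) + 3255689 = \left(-24 + 11 \cdot \frac{3}{929}\right) + 3255689 = \left(-24 + \frac{33}{929}\right) + 3255689 = - \frac{22263}{929} + 3255689 = \frac{3024512818}{929}$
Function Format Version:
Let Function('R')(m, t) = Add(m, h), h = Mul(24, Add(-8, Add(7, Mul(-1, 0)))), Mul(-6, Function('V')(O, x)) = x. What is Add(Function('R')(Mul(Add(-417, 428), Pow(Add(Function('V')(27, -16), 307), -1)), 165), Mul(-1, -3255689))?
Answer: Rational(3024512818, 929) ≈ 3.2557e+6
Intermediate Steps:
Function('V')(O, x) = Mul(Rational(-1, 6), x)
h = -24 (h = Mul(24, Add(-8, Add(7, 0))) = Mul(24, Add(-8, 7)) = Mul(24, -1) = -24)
Function('R')(m, t) = Add(-24, m) (Function('R')(m, t) = Add(m, -24) = Add(-24, m))
Add(Function('R')(Mul(Add(-417, 428), Pow(Add(Function('V')(27, -16), 307), -1)), 165), Mul(-1, -3255689)) = Add(Add(-24, Mul(Add(-417, 428), Pow(Add(Mul(Rational(-1, 6), -16), 307), -1))), Mul(-1, -3255689)) = Add(Add(-24, Mul(11, Pow(Add(Rational(8, 3), 307), -1))), 3255689) = Add(Add(-24, Mul(11, Pow(Rational(929, 3), -1))), 3255689) = Add(Add(-24, Mul(11, Rational(3, 929))), 3255689) = Add(Add(-24, Rational(33, 929)), 3255689) = Add(Rational(-22263, 929), 3255689) = Rational(3024512818, 929)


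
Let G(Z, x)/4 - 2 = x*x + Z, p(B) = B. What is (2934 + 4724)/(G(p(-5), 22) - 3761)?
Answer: -7658/1837 ≈ -4.1688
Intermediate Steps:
G(Z, x) = 8 + 4*Z + 4*x² (G(Z, x) = 8 + 4*(x*x + Z) = 8 + 4*(x² + Z) = 8 + 4*(Z + x²) = 8 + (4*Z + 4*x²) = 8 + 4*Z + 4*x²)
(2934 + 4724)/(G(p(-5), 22) - 3761) = (2934 + 4724)/((8 + 4*(-5) + 4*22²) - 3761) = 7658/((8 - 20 + 4*484) - 3761) = 7658/((8 - 20 + 1936) - 3761) = 7658/(1924 - 3761) = 7658/(-1837) = 7658*(-1/1837) = -7658/1837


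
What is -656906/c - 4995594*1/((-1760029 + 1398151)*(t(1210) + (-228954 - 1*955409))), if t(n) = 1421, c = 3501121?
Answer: -5207893716473995/27754856966925374 ≈ -0.18764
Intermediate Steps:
-656906/c - 4995594*1/((-1760029 + 1398151)*(t(1210) + (-228954 - 1*955409))) = -656906/3501121 - 4995594*1/((-1760029 + 1398151)*(1421 + (-228954 - 1*955409))) = -656906*1/3501121 - 4995594*(-1/(361878*(1421 + (-228954 - 955409)))) = -656906/3501121 - 4995594*(-1/(361878*(1421 - 1184363))) = -656906/3501121 - 4995594/((-1182942*(-361878))) = -656906/3501121 - 4995594/428080685076 = -656906/3501121 - 4995594*1/428080685076 = -656906/3501121 - 92511/7927420094 = -5207893716473995/27754856966925374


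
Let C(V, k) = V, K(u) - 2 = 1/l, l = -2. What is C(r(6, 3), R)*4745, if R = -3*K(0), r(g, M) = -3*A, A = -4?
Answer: 56940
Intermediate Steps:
K(u) = 3/2 (K(u) = 2 + 1/(-2) = 2 - ½ = 3/2)
r(g, M) = 12 (r(g, M) = -3*(-4) = 12)
R = -9/2 (R = -3*3/2 = -9/2 ≈ -4.5000)
C(r(6, 3), R)*4745 = 12*4745 = 56940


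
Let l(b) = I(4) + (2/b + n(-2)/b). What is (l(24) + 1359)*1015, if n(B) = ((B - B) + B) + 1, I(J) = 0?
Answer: 33106255/24 ≈ 1.3794e+6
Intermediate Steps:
n(B) = 1 + B (n(B) = (0 + B) + 1 = B + 1 = 1 + B)
l(b) = 1/b (l(b) = 0 + (2/b + (1 - 2)/b) = 0 + (2/b - 1/b) = 0 + 1/b = 1/b)
(l(24) + 1359)*1015 = (1/24 + 1359)*1015 = (32617/24)*1015 = 33106255/24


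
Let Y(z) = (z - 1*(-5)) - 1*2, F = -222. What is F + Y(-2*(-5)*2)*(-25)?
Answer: -797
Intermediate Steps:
Y(z) = 3 + z (Y(z) = (z + 5) - 2 = (5 + z) - 2 = 3 + z)
F + Y(-2*(-5)*2)*(-25) = -222 + (3 - 2*(-5)*2)*(-25) = -222 + (3 + 10*2)*(-25) = -222 + (3 + 20)*(-25) = -222 + 23*(-25) = -222 - 575 = -797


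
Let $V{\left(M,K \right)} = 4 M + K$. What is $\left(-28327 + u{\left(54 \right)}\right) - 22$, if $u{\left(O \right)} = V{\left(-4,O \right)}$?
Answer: $-28311$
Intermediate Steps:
$V{\left(M,K \right)} = K + 4 M$
$u{\left(O \right)} = -16 + O$ ($u{\left(O \right)} = O + 4 \left(-4\right) = O - 16 = -16 + O$)
$\left(-28327 + u{\left(54 \right)}\right) - 22 = \left(-28327 + \left(-16 + 54\right)\right) - 22 = \left(-28327 + 38\right) - 22 = -28289 - 22 = -28311$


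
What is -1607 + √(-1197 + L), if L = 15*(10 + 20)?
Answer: -1607 + 3*I*√83 ≈ -1607.0 + 27.331*I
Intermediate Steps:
L = 450 (L = 15*30 = 450)
-1607 + √(-1197 + L) = -1607 + √(-1197 + 450) = -1607 + √(-747) = -1607 + 3*I*√83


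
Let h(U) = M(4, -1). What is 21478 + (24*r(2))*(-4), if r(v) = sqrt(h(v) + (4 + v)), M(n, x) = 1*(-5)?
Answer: 21382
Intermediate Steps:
M(n, x) = -5
h(U) = -5
r(v) = sqrt(-1 + v) (r(v) = sqrt(-5 + (4 + v)) = sqrt(-1 + v))
21478 + (24*r(2))*(-4) = 21478 + (24*sqrt(-1 + 2))*(-4) = 21478 + (24*sqrt(1))*(-4) = 21478 + (24*1)*(-4) = 21478 + 24*(-4) = 21478 - 96 = 21382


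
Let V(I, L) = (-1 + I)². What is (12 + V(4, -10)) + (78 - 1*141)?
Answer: -42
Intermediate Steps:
(12 + V(4, -10)) + (78 - 1*141) = (12 + (-1 + 4)²) + (78 - 1*141) = (12 + 3²) + (78 - 141) = (12 + 9) - 63 = 21 - 63 = -42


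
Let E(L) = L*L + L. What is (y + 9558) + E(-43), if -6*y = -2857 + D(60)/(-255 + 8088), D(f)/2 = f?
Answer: 61829337/5222 ≈ 11840.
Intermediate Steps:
D(f) = 2*f
y = 2486529/5222 (y = -(-2857 + (2*60)/(-255 + 8088))/6 = -(-2857 + 120/7833)/6 = -(-2857 + 120*(1/7833))/6 = -(-2857 + 40/2611)/6 = -1/6*(-7459587/2611) = 2486529/5222 ≈ 476.16)
E(L) = L + L**2 (E(L) = L**2 + L = L + L**2)
(y + 9558) + E(-43) = (2486529/5222 + 9558) - 43*(1 - 43) = 52398405/5222 - 43*(-42) = 52398405/5222 + 1806 = 61829337/5222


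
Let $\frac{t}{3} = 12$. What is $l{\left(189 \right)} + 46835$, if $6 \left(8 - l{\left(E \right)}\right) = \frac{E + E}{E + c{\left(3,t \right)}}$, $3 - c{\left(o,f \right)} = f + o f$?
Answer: $\frac{749467}{16} \approx 46842.0$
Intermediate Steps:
$t = 36$ ($t = 3 \cdot 12 = 36$)
$c{\left(o,f \right)} = 3 - f - f o$ ($c{\left(o,f \right)} = 3 - \left(f + o f\right) = 3 - \left(f + f o\right) = 3 - f - f o$)
$l{\left(E \right)} = 8 - \frac{E}{3 \left(-141 + E\right)}$ ($l{\left(E \right)} = 8 - \frac{\left(E + E\right) \frac{1}{E - \left(33 + 108\right)}}{6} = 8 - \frac{2 E \frac{1}{E - 141}}{6} = 8 - \frac{2 E \frac{1}{-141 + E}}{6} = 8 - \frac{E}{3 \left(-141 + E\right)}$)
$l{\left(189 \right)} + 46835 = \frac{-3384 + 23 \cdot 189}{3 \left(-141 + 189\right)} + 46835 = \frac{-3384 + 4347}{3 \cdot 48} + 46835 = \frac{1}{3} \cdot \frac{1}{48} \cdot 963 + 46835 = \frac{107}{16} + 46835 = \frac{749467}{16}$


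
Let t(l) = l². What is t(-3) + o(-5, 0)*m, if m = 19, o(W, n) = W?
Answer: -86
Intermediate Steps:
t(-3) + o(-5, 0)*m = (-3)² - 5*19 = 9 - 95 = -86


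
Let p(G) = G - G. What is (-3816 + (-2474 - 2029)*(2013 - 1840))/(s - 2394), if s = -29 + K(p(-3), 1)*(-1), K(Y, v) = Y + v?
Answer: 260945/808 ≈ 322.95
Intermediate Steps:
p(G) = 0
s = -30 (s = -29 + (0 + 1)*(-1) = -29 + 1*(-1) = -29 - 1 = -30)
(-3816 + (-2474 - 2029)*(2013 - 1840))/(s - 2394) = (-3816 + (-2474 - 2029)*(2013 - 1840))/(-30 - 2394) = (-3816 - 4503*173)/(-2424) = (-3816 - 779019)*(-1/2424) = -782835*(-1/2424) = 260945/808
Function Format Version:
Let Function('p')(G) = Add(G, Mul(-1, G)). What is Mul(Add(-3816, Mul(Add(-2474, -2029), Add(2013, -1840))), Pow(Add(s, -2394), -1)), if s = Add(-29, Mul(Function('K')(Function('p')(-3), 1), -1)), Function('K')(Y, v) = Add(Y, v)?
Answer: Rational(260945, 808) ≈ 322.95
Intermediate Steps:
Function('p')(G) = 0
s = -30 (s = Add(-29, Mul(Add(0, 1), -1)) = Add(-29, Mul(1, -1)) = Add(-29, -1) = -30)
Mul(Add(-3816, Mul(Add(-2474, -2029), Add(2013, -1840))), Pow(Add(s, -2394), -1)) = Mul(Add(-3816, Mul(Add(-2474, -2029), Add(2013, -1840))), Pow(Add(-30, -2394), -1)) = Mul(Add(-3816, Mul(-4503, 173)), Pow(-2424, -1)) = Mul(Add(-3816, -779019), Rational(-1, 2424)) = Mul(-782835, Rational(-1, 2424)) = Rational(260945, 808)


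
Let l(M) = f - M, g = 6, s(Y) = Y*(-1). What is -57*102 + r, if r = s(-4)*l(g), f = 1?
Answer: -5834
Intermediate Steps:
s(Y) = -Y
l(M) = 1 - M
r = -20 (r = (-1*(-4))*(1 - 1*6) = 4*(1 - 6) = 4*(-5) = -20)
-57*102 + r = -57*102 - 20 = -5814 - 20 = -5834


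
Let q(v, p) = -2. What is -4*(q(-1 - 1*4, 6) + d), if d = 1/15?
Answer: 116/15 ≈ 7.7333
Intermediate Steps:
d = 1/15 ≈ 0.066667
-4*(q(-1 - 1*4, 6) + d) = -4*(-2 + 1/15) = -4*(-29/15) = 116/15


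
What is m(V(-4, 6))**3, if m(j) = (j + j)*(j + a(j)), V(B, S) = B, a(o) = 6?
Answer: -4096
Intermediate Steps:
m(j) = 2*j*(6 + j) (m(j) = (j + j)*(j + 6) = (2*j)*(6 + j) = 2*j*(6 + j))
m(V(-4, 6))**3 = (2*(-4)*(6 - 4))**3 = (2*(-4)*2)**3 = (-16)**3 = -4096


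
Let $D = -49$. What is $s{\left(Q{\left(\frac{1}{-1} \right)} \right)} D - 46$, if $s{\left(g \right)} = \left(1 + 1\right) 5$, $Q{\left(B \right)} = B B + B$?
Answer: $-536$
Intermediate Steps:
$Q{\left(B \right)} = B + B^{2}$ ($Q{\left(B \right)} = B^{2} + B = B + B^{2}$)
$s{\left(g \right)} = 10$ ($s{\left(g \right)} = 2 \cdot 5 = 10$)
$s{\left(Q{\left(\frac{1}{-1} \right)} \right)} D - 46 = 10 \left(-49\right) - 46 = -490 - 46 = -536$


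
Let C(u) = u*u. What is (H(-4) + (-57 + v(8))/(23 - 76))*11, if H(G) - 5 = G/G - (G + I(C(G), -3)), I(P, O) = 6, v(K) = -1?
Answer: 2970/53 ≈ 56.038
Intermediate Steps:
C(u) = u²
H(G) = -G (H(G) = 5 + (G/G - (G + 6)) = 5 + (1 - (6 + G)) = 5 + (1 + (-6 - G)) = 5 + (-5 - G) = -G)
(H(-4) + (-57 + v(8))/(23 - 76))*11 = (-1*(-4) + (-57 - 1)/(23 - 76))*11 = (4 - 58/(-53))*11 = (4 - 58*(-1/53))*11 = (4 + 58/53)*11 = (270/53)*11 = 2970/53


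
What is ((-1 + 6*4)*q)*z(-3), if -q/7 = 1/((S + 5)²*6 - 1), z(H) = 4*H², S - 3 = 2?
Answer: -5796/599 ≈ -9.6761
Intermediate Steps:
S = 5 (S = 3 + 2 = 5)
q = -7/599 (q = -7/((5 + 5)²*6 - 1) = -7/(10²*6 - 1) = -7/(100*6 - 1) = -7/(600 - 1) = -7/599 ≈ -0.011686)
((-1 + 6*4)*q)*z(-3) = ((-1 + 6*4)*(-7/599))*(4*(-3)²) = ((-1 + 24)*(-7/599))*(4*9) = (23*(-7/599))*36 = -161/599*36 = -5796/599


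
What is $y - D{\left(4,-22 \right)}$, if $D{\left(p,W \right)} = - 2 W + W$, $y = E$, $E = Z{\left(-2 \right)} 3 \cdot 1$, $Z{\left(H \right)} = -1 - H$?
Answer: $-19$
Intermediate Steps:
$E = 3$ ($E = \left(-1 - -2\right) 3 \cdot 1 = \left(-1 + 2\right) 3 \cdot 1 = 1 \cdot 3 \cdot 1 = 3 \cdot 1 = 3$)
$y = 3$
$D{\left(p,W \right)} = - W$
$y - D{\left(4,-22 \right)} = 3 - \left(-1\right) \left(-22\right) = 3 - 22 = -19$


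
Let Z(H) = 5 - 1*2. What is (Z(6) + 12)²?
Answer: 225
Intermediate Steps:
Z(H) = 3 (Z(H) = 5 - 2 = 3)
(Z(6) + 12)² = (3 + 12)² = 15² = 225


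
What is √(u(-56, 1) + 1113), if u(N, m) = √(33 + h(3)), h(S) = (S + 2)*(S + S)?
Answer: √(1113 + 3*√7) ≈ 33.480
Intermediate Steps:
h(S) = 2*S*(2 + S) (h(S) = (2 + S)*(2*S) = 2*S*(2 + S))
u(N, m) = 3*√7 (u(N, m) = √(33 + 2*3*(2 + 3)) = √(33 + 2*3*5) = √(33 + 30) = √63 = 3*√7)
√(u(-56, 1) + 1113) = √(3*√7 + 1113) = √(1113 + 3*√7)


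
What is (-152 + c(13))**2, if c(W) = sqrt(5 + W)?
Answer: 23122 - 912*sqrt(2) ≈ 21832.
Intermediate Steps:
(-152 + c(13))**2 = (-152 + sqrt(5 + 13))**2 = (-152 + sqrt(18))**2 = (-152 + 3*sqrt(2))**2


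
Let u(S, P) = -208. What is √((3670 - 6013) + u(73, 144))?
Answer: I*√2551 ≈ 50.507*I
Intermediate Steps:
√((3670 - 6013) + u(73, 144)) = √((3670 - 6013) - 208) = √(-2343 - 208) = √(-2551) = I*√2551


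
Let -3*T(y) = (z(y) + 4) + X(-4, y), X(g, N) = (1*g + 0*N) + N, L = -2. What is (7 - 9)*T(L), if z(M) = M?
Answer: -8/3 ≈ -2.6667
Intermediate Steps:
X(g, N) = N + g (X(g, N) = (g + 0) + N = g + N = N + g)
T(y) = -2*y/3 (T(y) = -((y + 4) + (y - 4))/3 = -((4 + y) + (-4 + y))/3 = -2*y/3)
(7 - 9)*T(L) = (7 - 9)*(-⅔*(-2)) = -2*4/3 = -8/3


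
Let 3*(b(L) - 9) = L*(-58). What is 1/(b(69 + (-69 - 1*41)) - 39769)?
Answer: -3/116902 ≈ -2.5663e-5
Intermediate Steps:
b(L) = 9 - 58*L/3 (b(L) = 9 + (L*(-58))/3 = 9 + (-58*L)/3 = 9 - 58*L/3)
1/(b(69 + (-69 - 1*41)) - 39769) = 1/((9 - 58*(69 + (-69 - 1*41))/3) - 39769) = 1/((9 - 58*(69 + (-69 - 41))/3) - 39769) = 1/((9 - 58*(69 - 110)/3) - 39769) = 1/((9 - 58/3*(-41)) - 39769) = 1/((9 + 2378/3) - 39769) = 1/(2405/3 - 39769) = 1/(-116902/3) = -3/116902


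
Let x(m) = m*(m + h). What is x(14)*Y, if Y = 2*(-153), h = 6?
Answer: -85680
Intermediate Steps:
x(m) = m*(6 + m) (x(m) = m*(m + 6) = m*(6 + m))
Y = -306
x(14)*Y = (14*(6 + 14))*(-306) = (14*20)*(-306) = 280*(-306) = -85680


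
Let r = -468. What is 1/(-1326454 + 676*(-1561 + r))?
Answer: -1/2698058 ≈ -3.7064e-7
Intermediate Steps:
1/(-1326454 + 676*(-1561 + r)) = 1/(-1326454 + 676*(-1561 - 468)) = 1/(-1326454 + 676*(-2029)) = 1/(-1326454 - 1371604) = 1/(-2698058) = -1/2698058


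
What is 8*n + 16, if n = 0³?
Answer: 16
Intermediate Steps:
n = 0
8*n + 16 = 8*0 + 16 = 0 + 16 = 16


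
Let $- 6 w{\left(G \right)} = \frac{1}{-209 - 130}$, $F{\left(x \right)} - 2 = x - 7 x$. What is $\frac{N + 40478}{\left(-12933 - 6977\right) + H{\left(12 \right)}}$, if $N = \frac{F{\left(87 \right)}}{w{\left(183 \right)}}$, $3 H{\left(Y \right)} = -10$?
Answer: $\frac{1525803}{29870} \approx 51.081$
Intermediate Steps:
$F{\left(x \right)} = 2 - 6 x$ ($F{\left(x \right)} = 2 + \left(x - 7 x\right) = 2 - 6 x$)
$H{\left(Y \right)} = - \frac{10}{3}$ ($H{\left(Y \right)} = \frac{1}{3} \left(-10\right) = - \frac{10}{3}$)
$w{\left(G \right)} = \frac{1}{2034}$ ($w{\left(G \right)} = - \frac{1}{6 \left(-209 - 130\right)} = - \frac{1}{6 \left(-339\right)} = \left(- \frac{1}{6}\right) \left(- \frac{1}{339}\right) = \frac{1}{2034}$)
$N = -1057680$ ($N = \left(2 - 522\right) \frac{1}{\frac{1}{2034}} = \left(2 - 522\right) 2034 = \left(-520\right) 2034 = -1057680$)
$\frac{N + 40478}{\left(-12933 - 6977\right) + H{\left(12 \right)}} = \frac{-1057680 + 40478}{\left(-12933 - 6977\right) - \frac{10}{3}} = - \frac{1017202}{\left(-12933 - 6977\right) - \frac{10}{3}} = - \frac{1017202}{-19910 - \frac{10}{3}} = - \frac{1017202}{- \frac{59740}{3}} = \left(-1017202\right) \left(- \frac{3}{59740}\right) = \frac{1525803}{29870}$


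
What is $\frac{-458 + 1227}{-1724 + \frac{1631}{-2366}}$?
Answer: $- \frac{259922}{582945} \approx -0.44588$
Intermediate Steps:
$\frac{-458 + 1227}{-1724 + \frac{1631}{-2366}} = \frac{769}{-1724 + 1631 \left(- \frac{1}{2366}\right)} = \frac{769}{-1724 - \frac{233}{338}} = \frac{769}{- \frac{582945}{338}} = 769 \left(- \frac{338}{582945}\right) = - \frac{259922}{582945}$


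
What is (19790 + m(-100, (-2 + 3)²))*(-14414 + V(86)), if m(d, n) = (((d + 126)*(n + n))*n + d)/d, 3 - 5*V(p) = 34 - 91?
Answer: -7125562324/25 ≈ -2.8502e+8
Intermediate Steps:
V(p) = 12 (V(p) = ⅗ - (34 - 91)/5 = ⅗ - ⅕*(-57) = ⅗ + 57/5 = 12)
m(d, n) = (d + 2*n²*(126 + d))/d (m(d, n) = (((126 + d)*(2*n))*n + d)/d = ((2*n*(126 + d))*n + d)/d = (2*n²*(126 + d) + d)/d = (d + 2*n²*(126 + d))/d)
(19790 + m(-100, (-2 + 3)²))*(-14414 + V(86)) = (19790 + (1 + 2*((-2 + 3)²)² + 252*((-2 + 3)²)²/(-100)))*(-14414 + 12) = (19790 + (1 + 2*(1²)² + 252*(-1/100)*(1²)²))*(-14402) = (19790 + (1 + 2*1² + 252*(-1/100)*1²))*(-14402) = (19790 + (1 + 2*1 + 252*(-1/100)*1))*(-14402) = (19790 + (1 + 2 - 63/25))*(-14402) = (19790 + 12/25)*(-14402) = (494762/25)*(-14402) = -7125562324/25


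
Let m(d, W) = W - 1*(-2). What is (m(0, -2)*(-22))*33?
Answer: 0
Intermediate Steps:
m(d, W) = 2 + W (m(d, W) = W + 2 = 2 + W)
(m(0, -2)*(-22))*33 = ((2 - 2)*(-22))*33 = (0*(-22))*33 = 0*33 = 0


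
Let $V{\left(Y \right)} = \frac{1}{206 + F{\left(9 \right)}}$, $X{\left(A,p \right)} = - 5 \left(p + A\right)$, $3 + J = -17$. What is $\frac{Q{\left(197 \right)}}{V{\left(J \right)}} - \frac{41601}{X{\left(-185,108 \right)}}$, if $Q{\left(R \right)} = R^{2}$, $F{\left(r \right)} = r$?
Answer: $\frac{458910482}{55} \approx 8.3438 \cdot 10^{6}$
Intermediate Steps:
$J = -20$ ($J = -3 - 17 = -20$)
$X{\left(A,p \right)} = - 5 A - 5 p$ ($X{\left(A,p \right)} = - 5 \left(A + p\right) = - 5 A - 5 p$)
$V{\left(Y \right)} = \frac{1}{215}$ ($V{\left(Y \right)} = \frac{1}{206 + 9} = \frac{1}{215}$)
$\frac{Q{\left(197 \right)}}{V{\left(J \right)}} - \frac{41601}{X{\left(-185,108 \right)}} = 197^{2} \frac{1}{\frac{1}{215}} - \frac{41601}{\left(-5\right) \left(-185\right) - 540} = 38809 \cdot 215 - \frac{41601}{925 - 540} = 8343935 - \frac{41601}{385} = 8343935 - \frac{5943}{55} = \frac{458910482}{55}$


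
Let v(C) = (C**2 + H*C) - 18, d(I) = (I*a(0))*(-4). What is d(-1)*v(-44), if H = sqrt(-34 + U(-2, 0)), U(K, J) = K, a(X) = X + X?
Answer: 0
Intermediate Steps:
a(X) = 2*X
d(I) = 0 (d(I) = (I*(2*0))*(-4) = (I*0)*(-4) = 0*(-4) = 0)
H = 6*I (H = sqrt(-34 - 2) = sqrt(-36) = 6*I ≈ 6.0*I)
v(C) = -18 + C**2 + 6*I*C (v(C) = (C**2 + (6*I)*C) - 18 = (C**2 + 6*I*C) - 18 = -18 + C**2 + 6*I*C)
d(-1)*v(-44) = 0*(-18 + (-44)**2 + 6*I*(-44)) = 0*(-18 + 1936 - 264*I) = 0*(1918 - 264*I) = 0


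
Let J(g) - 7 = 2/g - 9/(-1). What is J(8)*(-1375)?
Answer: -89375/4 ≈ -22344.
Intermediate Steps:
J(g) = 16 + 2/g (J(g) = 7 + (2/g - 9/(-1)) = 7 + (2/g - 9*(-1)) = 7 + (2/g + 9) = 7 + (9 + 2/g) = 16 + 2/g)
J(8)*(-1375) = (16 + 2/8)*(-1375) = (16 + 2*(⅛))*(-1375) = (16 + ¼)*(-1375) = (65/4)*(-1375) = -89375/4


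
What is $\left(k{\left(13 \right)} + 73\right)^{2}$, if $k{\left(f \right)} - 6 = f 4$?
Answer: $17161$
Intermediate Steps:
$k{\left(f \right)} = 6 + 4 f$ ($k{\left(f \right)} = 6 + f 4 = 6 + 4 f$)
$\left(k{\left(13 \right)} + 73\right)^{2} = \left(\left(6 + 4 \cdot 13\right) + 73\right)^{2} = \left(\left(6 + 52\right) + 73\right)^{2} = \left(58 + 73\right)^{2} = 131^{2} = 17161$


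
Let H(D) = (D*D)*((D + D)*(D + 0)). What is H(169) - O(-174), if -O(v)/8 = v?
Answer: 1631460050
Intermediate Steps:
O(v) = -8*v
H(D) = 2*D⁴ (H(D) = D²*((2*D)*D) = D²*(2*D²) = 2*D⁴)
H(169) - O(-174) = 2*169⁴ - (-8)*(-174) = 2*815730721 - 1*1392 = 1631461442 - 1392 = 1631460050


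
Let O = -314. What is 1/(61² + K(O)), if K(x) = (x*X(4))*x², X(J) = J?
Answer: -1/123832855 ≈ -8.0754e-9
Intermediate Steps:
K(x) = 4*x³ (K(x) = (x*4)*x² = (4*x)*x² = 4*x³)
1/(61² + K(O)) = 1/(61² + 4*(-314)³) = 1/(3721 + 4*(-30959144)) = 1/(3721 - 123836576) = 1/(-123832855) = -1/123832855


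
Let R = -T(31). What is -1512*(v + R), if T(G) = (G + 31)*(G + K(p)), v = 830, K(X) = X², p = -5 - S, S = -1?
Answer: 3151008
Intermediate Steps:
p = -4 (p = -5 - 1*(-1) = -5 + 1 = -4)
T(G) = (16 + G)*(31 + G) (T(G) = (G + 31)*(G + (-4)²) = (31 + G)*(G + 16) = (31 + G)*(16 + G) = (16 + G)*(31 + G))
R = -2914 (R = -(496 + 31² + 47*31) = -(496 + 961 + 1457) = -1*2914 = -2914)
-1512*(v + R) = -1512*(830 - 2914) = -1512*(-2084) = 3151008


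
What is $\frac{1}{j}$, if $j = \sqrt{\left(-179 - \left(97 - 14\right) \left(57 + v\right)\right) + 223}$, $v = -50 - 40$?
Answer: $\frac{\sqrt{23}}{253} \approx 0.018956$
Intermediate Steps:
$v = -90$ ($v = -50 - 40 = -90$)
$j = 11 \sqrt{23}$ ($j = \sqrt{\left(-179 - \left(97 - 14\right) \left(57 - 90\right)\right) + 223} = \sqrt{\left(-179 - 83 \left(-33\right)\right) + 223} = \sqrt{\left(-179 - -2739\right) + 223} = \sqrt{\left(-179 + 2739\right) + 223} = \sqrt{2560 + 223} = \sqrt{2783} = 11 \sqrt{23} \approx 52.754$)
$\frac{1}{j} = \frac{1}{11 \sqrt{23}} = \frac{\sqrt{23}}{253}$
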